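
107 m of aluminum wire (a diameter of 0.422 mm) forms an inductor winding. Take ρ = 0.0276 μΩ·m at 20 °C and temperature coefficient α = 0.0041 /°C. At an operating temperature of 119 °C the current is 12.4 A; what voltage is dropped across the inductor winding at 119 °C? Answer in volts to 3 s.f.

ρ = 0.0276 μΩ·m = 2.76×10^-8 Ω·m
A = π(d/2)² = π(2.1100e-04 m)² = 1.399e-07 m²
R₍20₎ = ρL/A = (2.76×10^-8)(107)/(1.399e-07) = 21.11 Ω
R₍119₎ = R₍20₎(1 + αΔT) = 21.11 × (1 + 0.0041×99) = 29.68 Ω
V = IR = 12.4 × 29.68 = 368 V

368 V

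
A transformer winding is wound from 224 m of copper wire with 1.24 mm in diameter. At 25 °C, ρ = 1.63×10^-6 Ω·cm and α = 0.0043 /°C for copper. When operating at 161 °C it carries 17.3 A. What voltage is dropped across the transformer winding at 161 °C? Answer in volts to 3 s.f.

ρ = 1.63×10^-6 Ω·cm = 1.63×10^-8 Ω·m
A = π(d/2)² = π(6.2000e-04 m)² = 1.208e-06 m²
R₍25₎ = ρL/A = (1.63×10^-8)(224)/(1.208e-06) = 3.023 Ω
R₍161₎ = R₍25₎(1 + αΔT) = 3.023 × (1 + 0.0043×136) = 4.792 Ω
V = IR = 17.3 × 4.792 = 82.9 V

82.9 V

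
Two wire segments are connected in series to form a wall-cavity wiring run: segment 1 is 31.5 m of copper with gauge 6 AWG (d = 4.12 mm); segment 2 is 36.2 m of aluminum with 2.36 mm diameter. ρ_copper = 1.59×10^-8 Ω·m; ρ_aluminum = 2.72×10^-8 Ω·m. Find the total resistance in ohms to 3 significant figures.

Segment 1: A = π(4.12/2 mm)² = π(2.0600e-03 m)² = 1.333e-05 m²
R₁ = ρL/A = (1.59×10^-8)(31.5)/(1.333e-05) = 0.03757 Ω
Segment 2: A = π(d/2)² = π(1.1800e-03 m)² = 4.374e-06 m²
R₂ = (2.72×10^-8)(36.2)/(4.374e-06) = 0.2251 Ω
R = R₁ + R₂ = 0.263 Ω

0.263 Ω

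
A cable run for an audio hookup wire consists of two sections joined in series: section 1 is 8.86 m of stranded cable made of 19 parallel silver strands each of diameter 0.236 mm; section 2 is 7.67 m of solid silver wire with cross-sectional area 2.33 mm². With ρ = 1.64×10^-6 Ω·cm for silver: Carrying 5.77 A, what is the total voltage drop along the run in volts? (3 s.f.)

1.32 V

ρ = 1.64×10^-6 Ω·cm = 1.64×10^-8 Ω·m
Section 1: A_strand = π(1.1800e-04)² = 4.374e-08 m²; R₁ = ρL/(N·A_s) = (1.64×10^-8)(8.86)/(19×4.374e-08) = 0.1748 Ω
Section 2: A = 2.33 mm² = 2.330e-06 m²
R₂ = (1.64×10^-8)(7.67)/(2.330e-06) = 0.05399 Ω
R = R₁ + R₂ = 0.2288 Ω
V = IR = 5.77 × 0.2288 = 1.32 V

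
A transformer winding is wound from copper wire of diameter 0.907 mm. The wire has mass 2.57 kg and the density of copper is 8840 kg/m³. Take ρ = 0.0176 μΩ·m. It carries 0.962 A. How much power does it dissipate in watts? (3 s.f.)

ρ = 0.0176 μΩ·m = 1.76×10^-8 Ω·m
A = π(d/2)² = π(4.5350e-04 m)² = 6.4611e-07 m²
L = m/(density·A) = 2.57/(8840×6.4611e-07) = 450 m
R = ρL/A = (1.76×10^-8)(450)/(6.4611e-07) = 12.26 Ω
P = I²R = (0.962)² × 12.26 = 11.3 W

11.3 W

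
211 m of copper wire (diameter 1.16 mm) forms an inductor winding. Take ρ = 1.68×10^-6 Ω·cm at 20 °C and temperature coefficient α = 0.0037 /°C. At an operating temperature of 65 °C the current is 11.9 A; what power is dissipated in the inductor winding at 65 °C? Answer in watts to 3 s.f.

ρ = 1.68×10^-6 Ω·cm = 1.68×10^-8 Ω·m
A = π(d/2)² = π(5.8000e-04 m)² = 1.057e-06 m²
R₍20₎ = ρL/A = (1.68×10^-8)(211)/(1.057e-06) = 3.354 Ω
R₍65₎ = R₍20₎(1 + αΔT) = 3.354 × (1 + 0.0037×45) = 3.913 Ω
P = I²R = (11.9)² × 3.913 = 554 W

554 W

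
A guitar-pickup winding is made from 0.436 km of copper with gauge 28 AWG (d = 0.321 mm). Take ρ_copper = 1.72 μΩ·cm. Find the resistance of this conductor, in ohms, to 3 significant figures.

92.7 Ω

ρ = 1.72 μΩ·cm = 1.72×10^-8 Ω·m
A = π(0.321/2 mm)² = π(1.6050e-04 m)² = 8.093e-08 m²
R = ρL/A = (1.72×10^-8)(436 m)/(8.093e-08 m²) = 92.7 Ω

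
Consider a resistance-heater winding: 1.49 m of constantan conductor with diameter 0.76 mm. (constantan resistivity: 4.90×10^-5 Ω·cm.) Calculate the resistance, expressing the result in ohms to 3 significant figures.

1.61 Ω

ρ = 4.90×10^-5 Ω·cm = 4.90×10^-7 Ω·m
A = π(d/2)² = π(3.8000e-04 m)² = 4.536e-07 m²
R = ρL/A = (4.90×10^-7)(1.49 m)/(4.536e-07 m²) = 1.61 Ω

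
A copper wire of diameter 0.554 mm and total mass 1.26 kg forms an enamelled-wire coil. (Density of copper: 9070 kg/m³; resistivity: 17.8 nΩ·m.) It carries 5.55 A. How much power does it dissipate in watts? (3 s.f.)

ρ = 17.8 nΩ·m = 1.78×10^-8 Ω·m
A = π(d/2)² = π(2.7700e-04 m)² = 2.4105e-07 m²
L = m/(density·A) = 1.26/(9070×2.4105e-07) = 576.3 m
R = ρL/A = (1.78×10^-8)(576.3)/(2.4105e-07) = 42.56 Ω
P = I²R = (5.55)² × 42.56 = 1310 W

1310 W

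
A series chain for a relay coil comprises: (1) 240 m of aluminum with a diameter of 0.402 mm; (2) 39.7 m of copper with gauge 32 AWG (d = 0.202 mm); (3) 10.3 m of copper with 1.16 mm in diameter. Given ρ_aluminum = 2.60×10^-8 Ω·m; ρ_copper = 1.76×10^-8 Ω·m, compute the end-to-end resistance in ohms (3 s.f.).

Seg 1: A = π(d/2)² = π(2.0100e-04 m)² = 1.269e-07 m²
R_1 = (2.60×10^-8)(240)/(1.269e-07) = 49.16 Ω
Seg 2: A = π(0.202/2 mm)² = π(1.0100e-04 m)² = 3.205e-08 m²
R_2 = (1.76×10^-8)(39.7)/(3.205e-08) = 21.8 Ω
Seg 3: A = π(d/2)² = π(5.8000e-04 m)² = 1.057e-06 m²
R_3 = (1.76×10^-8)(10.3)/(1.057e-06) = 0.1715 Ω
R_total = R_1 + R_2 + R_3 = 71.1 Ω

71.1 Ω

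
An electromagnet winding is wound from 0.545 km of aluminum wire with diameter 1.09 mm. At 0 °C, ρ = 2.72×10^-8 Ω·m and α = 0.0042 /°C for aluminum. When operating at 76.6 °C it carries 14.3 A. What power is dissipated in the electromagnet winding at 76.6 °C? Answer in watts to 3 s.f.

4290 W

A = π(d/2)² = π(5.4500e-04 m)² = 9.331e-07 m²
R₍0₎ = ρL/A = (2.72×10^-8)(545)/(9.331e-07) = 15.89 Ω
R₍76.6₎ = R₍0₎(1 + αΔT) = 15.89 × (1 + 0.0042×76.6) = 21 Ω
P = I²R = (14.3)² × 21 = 4290 W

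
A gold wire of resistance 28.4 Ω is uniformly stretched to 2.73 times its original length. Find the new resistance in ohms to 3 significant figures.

Volume constant ⇒ A' = A/k with k = 2.73. R' = ρ(kL)/(A/k) = k²R.
R' = 7.453 × 28.4 = 212 Ω

212 Ω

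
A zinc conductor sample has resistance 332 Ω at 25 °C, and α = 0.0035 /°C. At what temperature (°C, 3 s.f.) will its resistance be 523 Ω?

R = R₀(1 + α(T − T₀)) ⇒ T = T₀ + (R/R₀ − 1)/α
T = 25 + (523/332 − 1)/0.0035 = 25 + (0.5753)/0.0035 = 189 °C

189 °C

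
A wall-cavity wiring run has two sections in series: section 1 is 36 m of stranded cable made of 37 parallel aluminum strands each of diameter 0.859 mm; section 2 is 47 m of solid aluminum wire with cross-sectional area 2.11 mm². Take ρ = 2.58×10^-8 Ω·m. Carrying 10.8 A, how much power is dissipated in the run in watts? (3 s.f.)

72.1 W

Section 1: A_strand = π(4.2950e-04)² = 5.795e-07 m²; R₁ = ρL/(N·A_s) = (2.58×10^-8)(36)/(37×5.795e-07) = 0.04332 Ω
Section 2: A = 2.11 mm² = 2.110e-06 m²
R₂ = (2.58×10^-8)(47)/(2.110e-06) = 0.5747 Ω
R = R₁ + R₂ = 0.618 Ω
P = I²R = (10.8)² × 0.618 = 72.1 W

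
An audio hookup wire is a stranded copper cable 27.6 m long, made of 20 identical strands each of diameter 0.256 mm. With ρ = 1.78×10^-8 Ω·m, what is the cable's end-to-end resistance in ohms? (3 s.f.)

A_strand = π(1.2800e-04 m)² = 5.147e-08 m²
R_strand = ρL/A = (1.78×10^-8)(27.6)/(5.147e-08) = 9.545 Ω
R_total = R_strand/N = 9.545/20 = 0.477 Ω

0.477 Ω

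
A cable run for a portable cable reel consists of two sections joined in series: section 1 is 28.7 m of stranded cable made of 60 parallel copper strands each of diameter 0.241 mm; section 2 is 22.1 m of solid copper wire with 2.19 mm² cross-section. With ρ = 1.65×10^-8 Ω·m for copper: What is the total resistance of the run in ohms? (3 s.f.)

Section 1: A_strand = π(1.2050e-04)² = 4.562e-08 m²; R₁ = ρL/(N·A_s) = (1.65×10^-8)(28.7)/(60×4.562e-08) = 0.173 Ω
Section 2: A = 2.19 mm² = 2.190e-06 m²
R₂ = (1.65×10^-8)(22.1)/(2.190e-06) = 0.1665 Ω
R = R₁ + R₂ = 0.340 Ω

0.340 Ω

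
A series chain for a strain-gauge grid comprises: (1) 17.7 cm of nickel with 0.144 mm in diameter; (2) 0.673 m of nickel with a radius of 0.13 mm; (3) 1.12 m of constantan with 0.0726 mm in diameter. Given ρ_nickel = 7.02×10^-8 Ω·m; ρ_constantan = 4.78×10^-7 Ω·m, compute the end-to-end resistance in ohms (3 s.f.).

Seg 1: A = π(d/2)² = π(7.2000e-05 m)² = 1.629e-08 m²
R_1 = (7.02×10^-8)(0.177)/(1.629e-08) = 0.7629 Ω
Seg 2: A = πr² = π(1.3000e-04 m)² = 5.309e-08 m²
R_2 = (7.02×10^-8)(0.673)/(5.309e-08) = 0.8898 Ω
Seg 3: A = π(d/2)² = π(3.6300e-05 m)² = 4.140e-09 m²
R_3 = (4.78×10^-7)(1.12)/(4.140e-09) = 129.3 Ω
R_total = R_1 + R_2 + R_3 = 131 Ω

131 Ω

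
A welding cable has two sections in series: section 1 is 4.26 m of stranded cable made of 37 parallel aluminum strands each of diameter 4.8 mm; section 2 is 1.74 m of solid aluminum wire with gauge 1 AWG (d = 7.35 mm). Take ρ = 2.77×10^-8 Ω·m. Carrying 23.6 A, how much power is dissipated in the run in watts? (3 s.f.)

0.731 W

Section 1: A_strand = π(2.4000e-03)² = 1.810e-05 m²; R₁ = ρL/(N·A_s) = (2.77×10^-8)(4.26)/(37×1.810e-05) = 1.762×10^-4 Ω
Section 2: A = π(7.35/2 mm)² = π(3.6750e-03 m)² = 4.243e-05 m²
R₂ = (2.77×10^-8)(1.74)/(4.243e-05) = 0.001136 Ω
R = R₁ + R₂ = 0.001312 Ω
P = I²R = (23.6)² × 0.001312 = 0.731 W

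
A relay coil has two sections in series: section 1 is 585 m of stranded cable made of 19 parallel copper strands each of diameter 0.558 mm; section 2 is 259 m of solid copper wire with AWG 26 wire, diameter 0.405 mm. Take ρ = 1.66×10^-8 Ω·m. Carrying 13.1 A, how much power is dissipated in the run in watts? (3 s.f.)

Section 1: A_strand = π(2.7900e-04)² = 2.445e-07 m²; R₁ = ρL/(N·A_s) = (1.66×10^-8)(585)/(19×2.445e-07) = 2.09 Ω
Section 2: A = π(0.405/2 mm)² = π(2.0250e-04 m)² = 1.288e-07 m²
R₂ = (1.66×10^-8)(259)/(1.288e-07) = 33.37 Ω
R = R₁ + R₂ = 35.46 Ω
P = I²R = (13.1)² × 35.46 = 6090 W

6090 W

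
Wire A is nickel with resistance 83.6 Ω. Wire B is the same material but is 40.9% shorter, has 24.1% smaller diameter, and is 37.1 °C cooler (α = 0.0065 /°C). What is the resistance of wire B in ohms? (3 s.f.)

R ∝ ρL/d² with ρ ∝ (1+αΔT), so R_B/R_A = (1 − 40.9/100) × (1 − 24.1/100)⁻² × (1 − 0.0065×37.1)
= 0.591 × 1.736 × 0.7589 = 0.7785
R_B = 0.7785 × 83.6 = 65.1 Ω

65.1 Ω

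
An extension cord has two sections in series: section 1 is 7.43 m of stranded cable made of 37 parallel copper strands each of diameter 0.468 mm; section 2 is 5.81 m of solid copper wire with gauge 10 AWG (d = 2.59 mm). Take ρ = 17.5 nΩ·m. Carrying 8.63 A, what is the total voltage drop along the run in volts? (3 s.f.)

ρ = 17.5 nΩ·m = 1.75×10^-8 Ω·m
Section 1: A_strand = π(2.3400e-04)² = 1.720e-07 m²; R₁ = ρL/(N·A_s) = (1.75×10^-8)(7.43)/(37×1.720e-07) = 0.02043 Ω
Section 2: A = π(2.59/2 mm)² = π(1.2950e-03 m)² = 5.269e-06 m²
R₂ = (1.75×10^-8)(5.81)/(5.269e-06) = 0.0193 Ω
R = R₁ + R₂ = 0.03973 Ω
V = IR = 8.63 × 0.03973 = 0.343 V

0.343 V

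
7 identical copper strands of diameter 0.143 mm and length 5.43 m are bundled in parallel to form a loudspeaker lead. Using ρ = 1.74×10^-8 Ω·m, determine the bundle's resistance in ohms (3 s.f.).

0.840 Ω

A_strand = π(7.1500e-05 m)² = 1.606e-08 m²
R_strand = ρL/A = (1.74×10^-8)(5.43)/(1.606e-08) = 5.883 Ω
R_total = R_strand/N = 5.883/7 = 0.840 Ω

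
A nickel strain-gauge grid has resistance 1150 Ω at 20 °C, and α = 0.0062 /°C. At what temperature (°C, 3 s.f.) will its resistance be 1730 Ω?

R = R₀(1 + α(T − T₀)) ⇒ T = T₀ + (R/R₀ − 1)/α
T = 20 + (1730/1150 − 1)/0.0062 = 20 + (0.5043)/0.0062 = 101 °C

101 °C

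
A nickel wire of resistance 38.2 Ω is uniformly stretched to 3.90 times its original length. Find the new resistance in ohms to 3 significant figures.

Volume constant ⇒ A' = A/k with k = 3.9. R' = ρ(kL)/(A/k) = k²R.
R' = 15.21 × 38.2 = 581 Ω

581 Ω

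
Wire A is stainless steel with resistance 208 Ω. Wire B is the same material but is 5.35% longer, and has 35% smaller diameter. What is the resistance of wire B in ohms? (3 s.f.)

519 Ω

R ∝ L/d², so R_B/R_A = (1 + 5.35/100) × (1 − 35/100)⁻²
= 1.054 × 2.367 = 2.494
R_B = 2.494 × 208 = 519 Ω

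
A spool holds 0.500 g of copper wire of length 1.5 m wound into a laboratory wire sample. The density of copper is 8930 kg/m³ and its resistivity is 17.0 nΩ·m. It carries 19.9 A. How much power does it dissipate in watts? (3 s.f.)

271 W

ρ = 17.0 nΩ·m = 1.70×10^-8 Ω·m
A = m/(density·L) = 5.000×10^-4/(8930×1.5) = 3.7327e-08 m²
R = ρL/A = (1.70×10^-8)(1.5)/(3.7327e-08) = 0.6831 Ω
P = I²R = (19.9)² × 0.6831 = 271 W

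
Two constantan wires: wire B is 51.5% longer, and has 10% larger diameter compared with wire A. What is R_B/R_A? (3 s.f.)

1.25

R ∝ L/d², so R_B/R_A = (1 + 51.5/100) × (1 + 10/100)⁻²
= 1.515 × 0.8265 = 1.25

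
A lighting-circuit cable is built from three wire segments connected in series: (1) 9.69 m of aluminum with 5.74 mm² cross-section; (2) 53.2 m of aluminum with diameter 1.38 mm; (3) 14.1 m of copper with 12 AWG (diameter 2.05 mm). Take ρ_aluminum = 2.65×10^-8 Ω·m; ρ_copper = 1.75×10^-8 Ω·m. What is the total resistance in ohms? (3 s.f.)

Seg 1: A = 5.74 mm² = 5.740e-06 m²
R_1 = (2.65×10^-8)(9.69)/(5.740e-06) = 0.04474 Ω
Seg 2: A = π(d/2)² = π(6.9000e-04 m)² = 1.496e-06 m²
R_2 = (2.65×10^-8)(53.2)/(1.496e-06) = 0.9426 Ω
Seg 3: A = π(2.05/2 mm)² = π(1.0250e-03 m)² = 3.301e-06 m²
R_3 = (1.75×10^-8)(14.1)/(3.301e-06) = 0.07476 Ω
R_total = R_1 + R_2 + R_3 = 1.06 Ω

1.06 Ω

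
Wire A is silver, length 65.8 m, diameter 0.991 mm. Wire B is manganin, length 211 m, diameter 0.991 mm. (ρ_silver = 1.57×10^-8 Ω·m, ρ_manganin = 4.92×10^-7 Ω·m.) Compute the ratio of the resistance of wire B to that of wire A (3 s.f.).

R ∝ ρL/d², so R_B/R_A = (ρ_B/ρ_A) × (L_B/L_A)
= (4.92×10^-7/1.57×10^-8) × (211/65.8) = 100

100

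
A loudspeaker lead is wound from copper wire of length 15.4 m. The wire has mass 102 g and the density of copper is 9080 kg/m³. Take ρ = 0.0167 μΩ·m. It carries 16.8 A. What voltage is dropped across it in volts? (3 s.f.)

5.92 V

ρ = 0.0167 μΩ·m = 1.67×10^-8 Ω·m
A = m/(density·L) = 0.102/(9080×15.4) = 7.2945e-07 m²
R = ρL/A = (1.67×10^-8)(15.4)/(7.2945e-07) = 0.3526 Ω
V = IR = 16.8 × 0.3526 = 5.92 V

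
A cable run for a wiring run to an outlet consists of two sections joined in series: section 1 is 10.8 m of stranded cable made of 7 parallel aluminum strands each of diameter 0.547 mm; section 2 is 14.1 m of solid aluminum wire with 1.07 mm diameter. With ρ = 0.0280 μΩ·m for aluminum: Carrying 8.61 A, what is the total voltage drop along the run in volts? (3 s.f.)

5.36 V

ρ = 0.0280 μΩ·m = 2.80×10^-8 Ω·m
Section 1: A_strand = π(2.7350e-04)² = 2.350e-07 m²; R₁ = ρL/(N·A_s) = (2.80×10^-8)(10.8)/(7×2.350e-07) = 0.1838 Ω
Section 2: A = π(d/2)² = π(5.3500e-04 m)² = 8.992e-07 m²
R₂ = (2.80×10^-8)(14.1)/(8.992e-07) = 0.4391 Ω
R = R₁ + R₂ = 0.6229 Ω
V = IR = 8.61 × 0.6229 = 5.36 V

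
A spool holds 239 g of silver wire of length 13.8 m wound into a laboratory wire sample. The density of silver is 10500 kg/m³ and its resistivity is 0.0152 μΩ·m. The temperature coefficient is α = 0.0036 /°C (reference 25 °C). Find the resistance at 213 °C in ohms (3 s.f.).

0.213 Ω

ρ = 0.0152 μΩ·m = 1.52×10^-8 Ω·m
A = m/(density·L) = 0.239/(10500×13.8) = 1.6494e-06 m²
R = ρL/A = (1.52×10^-8)(13.8)/(1.6494e-06) = 0.1272 Ω
R(213 °C) = 0.1272 × (1 + 0.0036×188) = 0.213 Ω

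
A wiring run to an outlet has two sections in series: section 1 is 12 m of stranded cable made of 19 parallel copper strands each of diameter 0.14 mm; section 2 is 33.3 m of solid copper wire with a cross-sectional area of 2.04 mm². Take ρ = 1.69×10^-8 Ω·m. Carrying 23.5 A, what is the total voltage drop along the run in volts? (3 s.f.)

Section 1: A_strand = π(7.0000e-05)² = 1.539e-08 m²; R₁ = ρL/(N·A_s) = (1.69×10^-8)(12)/(19×1.539e-08) = 0.6934 Ω
Section 2: A = 2.04 mm² = 2.040e-06 m²
R₂ = (1.69×10^-8)(33.3)/(2.040e-06) = 0.2759 Ω
R = R₁ + R₂ = 0.9692 Ω
V = IR = 23.5 × 0.9692 = 22.8 V

22.8 V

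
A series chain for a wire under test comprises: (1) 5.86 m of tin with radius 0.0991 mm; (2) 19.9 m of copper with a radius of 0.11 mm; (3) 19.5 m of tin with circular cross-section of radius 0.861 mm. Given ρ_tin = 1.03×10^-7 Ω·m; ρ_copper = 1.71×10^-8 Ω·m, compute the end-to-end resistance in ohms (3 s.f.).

29.4 Ω

Seg 1: A = πr² = π(9.9100e-05 m)² = 3.085e-08 m²
R_1 = (1.03×10^-7)(5.86)/(3.085e-08) = 19.56 Ω
Seg 2: A = πr² = π(1.1000e-04 m)² = 3.801e-08 m²
R_2 = (1.71×10^-8)(19.9)/(3.801e-08) = 8.952 Ω
Seg 3: A = πr² = π(8.6100e-04 m)² = 2.329e-06 m²
R_3 = (1.03×10^-7)(19.5)/(2.329e-06) = 0.8624 Ω
R_total = R_1 + R_2 + R_3 = 29.4 Ω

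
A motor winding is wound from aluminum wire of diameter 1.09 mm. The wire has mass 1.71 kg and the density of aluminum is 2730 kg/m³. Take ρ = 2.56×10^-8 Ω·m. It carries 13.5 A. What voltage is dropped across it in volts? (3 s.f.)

A = π(d/2)² = π(5.4500e-04 m)² = 9.3313e-07 m²
L = m/(density·A) = 1.71/(2730×9.3313e-07) = 671.3 m
R = ρL/A = (2.56×10^-8)(671.3)/(9.3313e-07) = 18.42 Ω
V = IR = 13.5 × 18.42 = 249 V

249 V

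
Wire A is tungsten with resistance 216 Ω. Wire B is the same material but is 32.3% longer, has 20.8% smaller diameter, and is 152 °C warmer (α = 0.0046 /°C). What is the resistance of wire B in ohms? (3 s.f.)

774 Ω

R ∝ ρL/d² with ρ ∝ (1+αΔT), so R_B/R_A = (1 + 32.3/100) × (1 − 20.8/100)⁻² × (1 + 0.0046×152)
= 1.323 × 1.594 × 1.699 = 3.584
R_B = 3.584 × 216 = 774 Ω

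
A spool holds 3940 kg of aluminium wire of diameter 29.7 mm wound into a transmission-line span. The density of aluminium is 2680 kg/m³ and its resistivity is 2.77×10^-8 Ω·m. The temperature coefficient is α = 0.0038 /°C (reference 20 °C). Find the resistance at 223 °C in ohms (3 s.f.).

0.150 Ω

A = π(d/2)² = π(1.4850e-02 m)² = 6.9279e-04 m²
L = m/(density·A) = 3940/(2680×6.9279e-04) = 2122 m
R = ρL/A = (2.77×10^-8)(2122)/(6.9279e-04) = 0.08485 Ω
R(223 °C) = 0.08485 × (1 + 0.0038×203) = 0.150 Ω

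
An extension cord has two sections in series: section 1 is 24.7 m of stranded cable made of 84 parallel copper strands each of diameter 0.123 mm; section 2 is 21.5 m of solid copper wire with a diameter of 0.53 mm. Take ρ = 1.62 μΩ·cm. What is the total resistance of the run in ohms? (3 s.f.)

ρ = 1.62 μΩ·cm = 1.62×10^-8 Ω·m
Section 1: A_strand = π(6.1500e-05)² = 1.188e-08 m²; R₁ = ρL/(N·A_s) = (1.62×10^-8)(24.7)/(84×1.188e-08) = 0.4009 Ω
Section 2: A = π(d/2)² = π(2.6500e-04 m)² = 2.206e-07 m²
R₂ = (1.62×10^-8)(21.5)/(2.206e-07) = 1.579 Ω
R = R₁ + R₂ = 1.98 Ω

1.98 Ω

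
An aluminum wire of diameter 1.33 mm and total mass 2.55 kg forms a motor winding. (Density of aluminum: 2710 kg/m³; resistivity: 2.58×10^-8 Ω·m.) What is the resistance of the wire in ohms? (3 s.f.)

A = π(d/2)² = π(6.6500e-04 m)² = 1.3893e-06 m²
L = m/(density·A) = 2.55/(2710×1.3893e-06) = 677.3 m
R = ρL/A = (2.58×10^-8)(677.3)/(1.3893e-06) = 12.6 Ω

12.6 Ω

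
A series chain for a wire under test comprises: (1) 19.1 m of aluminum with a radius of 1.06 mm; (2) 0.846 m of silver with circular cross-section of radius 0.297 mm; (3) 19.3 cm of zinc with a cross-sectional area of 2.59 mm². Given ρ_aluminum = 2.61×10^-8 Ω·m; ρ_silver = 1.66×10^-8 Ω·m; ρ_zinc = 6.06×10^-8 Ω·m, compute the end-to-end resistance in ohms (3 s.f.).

Seg 1: A = πr² = π(1.0600e-03 m)² = 3.530e-06 m²
R_1 = (2.61×10^-8)(19.1)/(3.530e-06) = 0.1412 Ω
Seg 2: A = πr² = π(2.9700e-04 m)² = 2.771e-07 m²
R_2 = (1.66×10^-8)(0.846)/(2.771e-07) = 0.05068 Ω
Seg 3: A = 2.59 mm² = 2.590e-06 m²
R_3 = (6.06×10^-8)(0.193)/(2.590e-06) = 0.004516 Ω
R_total = R_1 + R_2 + R_3 = 0.196 Ω

0.196 Ω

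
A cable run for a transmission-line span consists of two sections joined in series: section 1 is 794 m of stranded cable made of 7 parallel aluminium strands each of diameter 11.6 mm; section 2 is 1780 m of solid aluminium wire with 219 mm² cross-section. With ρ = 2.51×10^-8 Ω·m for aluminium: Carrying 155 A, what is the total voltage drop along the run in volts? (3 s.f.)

Section 1: A_strand = π(5.8000e-03)² = 1.057e-04 m²; R₁ = ρL/(N·A_s) = (2.51×10^-8)(794)/(7×1.057e-04) = 0.02694 Ω
Section 2: A = 219 mm² = 2.190e-04 m²
R₂ = (2.51×10^-8)(1780)/(2.190e-04) = 0.204 Ω
R = R₁ + R₂ = 0.2309 Ω
V = IR = 155 × 0.2309 = 35.8 V

35.8 V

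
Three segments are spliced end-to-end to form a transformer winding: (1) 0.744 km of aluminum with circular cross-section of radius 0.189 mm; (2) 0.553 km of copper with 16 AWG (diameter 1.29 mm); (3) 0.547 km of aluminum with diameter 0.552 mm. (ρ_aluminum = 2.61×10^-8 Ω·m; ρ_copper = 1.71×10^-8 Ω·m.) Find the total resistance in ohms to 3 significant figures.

Seg 1: A = πr² = π(1.8900e-04 m)² = 1.122e-07 m²
R_1 = (2.61×10^-8)(744)/(1.122e-07) = 173 Ω
Seg 2: A = π(1.29/2 mm)² = π(6.4500e-04 m)² = 1.307e-06 m²
R_2 = (1.71×10^-8)(553)/(1.307e-06) = 7.235 Ω
Seg 3: A = π(d/2)² = π(2.7600e-04 m)² = 2.393e-07 m²
R_3 = (2.61×10^-8)(547)/(2.393e-07) = 59.66 Ω
R_total = R_1 + R_2 + R_3 = 240 Ω

240 Ω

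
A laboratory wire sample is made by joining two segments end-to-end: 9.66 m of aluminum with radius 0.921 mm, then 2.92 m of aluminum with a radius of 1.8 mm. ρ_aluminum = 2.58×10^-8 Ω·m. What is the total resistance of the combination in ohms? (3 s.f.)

0.101 Ω

Segment 1: A = πr² = π(9.2100e-04 m)² = 2.665e-06 m²
R₁ = ρL/A = (2.58×10^-8)(9.66)/(2.665e-06) = 0.09352 Ω
Segment 2: A = πr² = π(1.8000e-03 m)² = 1.018e-05 m²
R₂ = (2.58×10^-8)(2.92)/(1.018e-05) = 0.007401 Ω
R = R₁ + R₂ = 0.101 Ω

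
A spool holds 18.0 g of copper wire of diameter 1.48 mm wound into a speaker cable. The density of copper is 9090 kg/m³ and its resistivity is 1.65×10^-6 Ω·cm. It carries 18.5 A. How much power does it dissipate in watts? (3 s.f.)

3.78 W

ρ = 1.65×10^-6 Ω·cm = 1.65×10^-8 Ω·m
A = π(d/2)² = π(7.4000e-04 m)² = 1.7203e-06 m²
L = m/(density·A) = 0.018/(9090×1.7203e-06) = 1.151 m
R = ρL/A = (1.65×10^-8)(1.151)/(1.7203e-06) = 0.01104 Ω
P = I²R = (18.5)² × 0.01104 = 3.78 W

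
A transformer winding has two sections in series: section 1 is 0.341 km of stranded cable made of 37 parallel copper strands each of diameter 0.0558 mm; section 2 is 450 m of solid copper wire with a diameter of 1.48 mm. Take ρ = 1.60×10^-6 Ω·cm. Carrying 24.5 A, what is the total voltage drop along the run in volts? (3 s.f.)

ρ = 1.60×10^-6 Ω·cm = 1.60×10^-8 Ω·m
Section 1: A_strand = π(2.7900e-05)² = 2.445e-09 m²; R₁ = ρL/(N·A_s) = (1.60×10^-8)(341)/(37×2.445e-09) = 60.3 Ω
Section 2: A = π(d/2)² = π(7.4000e-04 m)² = 1.720e-06 m²
R₂ = (1.60×10^-8)(450)/(1.720e-06) = 4.185 Ω
R = R₁ + R₂ = 64.48 Ω
V = IR = 24.5 × 64.48 = 1580 V

1580 V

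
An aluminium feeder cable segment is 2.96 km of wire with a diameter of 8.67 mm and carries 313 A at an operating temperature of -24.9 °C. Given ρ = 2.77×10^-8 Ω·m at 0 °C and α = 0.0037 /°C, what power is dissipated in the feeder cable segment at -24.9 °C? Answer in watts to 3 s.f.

A = π(d/2)² = π(4.3350e-03 m)² = 5.904e-05 m²
R₍0₎ = ρL/A = (2.77×10^-8)(2960)/(5.904e-05) = 1.389 Ω
R₍-24.9₎ = R₍0₎(1 + αΔT) = 1.389 × (1 + 0.0037×-24.9) = 1.261 Ω
P = I²R = (313)² × 1.261 = 1.24×10^5 W

1.24×10^5 W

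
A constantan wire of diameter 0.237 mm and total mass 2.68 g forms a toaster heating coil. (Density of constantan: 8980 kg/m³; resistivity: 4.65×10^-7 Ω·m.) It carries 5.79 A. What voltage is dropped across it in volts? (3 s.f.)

413 V

A = π(d/2)² = π(1.1850e-04 m)² = 4.4115e-08 m²
L = m/(density·A) = 0.00268/(8980×4.4115e-08) = 6.765 m
R = ρL/A = (4.65×10^-7)(6.765)/(4.4115e-08) = 71.31 Ω
V = IR = 5.79 × 71.31 = 413 V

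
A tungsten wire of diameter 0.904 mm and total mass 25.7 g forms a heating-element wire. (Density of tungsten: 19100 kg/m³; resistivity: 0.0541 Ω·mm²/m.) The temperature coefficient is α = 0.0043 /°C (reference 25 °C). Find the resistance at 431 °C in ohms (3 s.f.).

ρ = 0.0541 Ω·mm²/m = 5.41×10^-8 Ω·m
A = π(d/2)² = π(4.5200e-04 m)² = 6.4184e-07 m²
L = m/(density·A) = 0.0257/(19100×6.4184e-07) = 2.096 m
R = ρL/A = (5.41×10^-8)(2.096)/(6.4184e-07) = 0.1767 Ω
R(431 °C) = 0.1767 × (1 + 0.0043×406) = 0.485 Ω

0.485 Ω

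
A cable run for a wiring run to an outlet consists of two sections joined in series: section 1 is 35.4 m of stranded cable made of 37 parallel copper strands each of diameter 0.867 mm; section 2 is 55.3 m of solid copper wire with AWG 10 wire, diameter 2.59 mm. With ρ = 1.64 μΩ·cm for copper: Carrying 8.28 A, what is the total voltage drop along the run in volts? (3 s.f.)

1.65 V

ρ = 1.64 μΩ·cm = 1.64×10^-8 Ω·m
Section 1: A_strand = π(4.3350e-04)² = 5.904e-07 m²; R₁ = ρL/(N·A_s) = (1.64×10^-8)(35.4)/(37×5.904e-07) = 0.02658 Ω
Section 2: A = π(2.59/2 mm)² = π(1.2950e-03 m)² = 5.269e-06 m²
R₂ = (1.64×10^-8)(55.3)/(5.269e-06) = 0.1721 Ω
R = R₁ + R₂ = 0.1987 Ω
V = IR = 8.28 × 0.1987 = 1.65 V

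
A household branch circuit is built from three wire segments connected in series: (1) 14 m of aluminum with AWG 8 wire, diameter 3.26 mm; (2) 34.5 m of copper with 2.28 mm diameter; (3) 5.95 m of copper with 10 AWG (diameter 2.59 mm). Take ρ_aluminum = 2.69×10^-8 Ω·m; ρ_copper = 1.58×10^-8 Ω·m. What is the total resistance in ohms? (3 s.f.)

Seg 1: A = π(3.26/2 mm)² = π(1.6300e-03 m)² = 8.347e-06 m²
R_1 = (2.69×10^-8)(14)/(8.347e-06) = 0.04512 Ω
Seg 2: A = π(d/2)² = π(1.1400e-03 m)² = 4.083e-06 m²
R_2 = (1.58×10^-8)(34.5)/(4.083e-06) = 0.1335 Ω
Seg 3: A = π(2.59/2 mm)² = π(1.2950e-03 m)² = 5.269e-06 m²
R_3 = (1.58×10^-8)(5.95)/(5.269e-06) = 0.01784 Ω
R_total = R_1 + R_2 + R_3 = 0.196 Ω

0.196 Ω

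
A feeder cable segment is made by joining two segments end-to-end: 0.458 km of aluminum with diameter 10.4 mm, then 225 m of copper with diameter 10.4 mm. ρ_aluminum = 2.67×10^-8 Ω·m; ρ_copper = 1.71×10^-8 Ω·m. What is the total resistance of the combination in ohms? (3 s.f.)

Segment 1: A = π(d/2)² = π(5.2000e-03 m)² = 8.495e-05 m²
R₁ = ρL/A = (2.67×10^-8)(458)/(8.495e-05) = 0.144 Ω
R₂ = (1.71×10^-8)(225)/(8.495e-05) = 0.04529 Ω
R = R₁ + R₂ = 0.189 Ω

0.189 Ω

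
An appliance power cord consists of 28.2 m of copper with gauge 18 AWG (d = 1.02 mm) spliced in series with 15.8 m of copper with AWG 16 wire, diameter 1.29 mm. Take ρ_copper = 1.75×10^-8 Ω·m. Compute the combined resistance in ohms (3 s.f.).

0.816 Ω

Segment 1: A = π(1.02/2 mm)² = π(5.1000e-04 m)² = 8.171e-07 m²
R₁ = ρL/A = (1.75×10^-8)(28.2)/(8.171e-07) = 0.6039 Ω
Segment 2: A = π(1.29/2 mm)² = π(6.4500e-04 m)² = 1.307e-06 m²
R₂ = (1.75×10^-8)(15.8)/(1.307e-06) = 0.2116 Ω
R = R₁ + R₂ = 0.816 Ω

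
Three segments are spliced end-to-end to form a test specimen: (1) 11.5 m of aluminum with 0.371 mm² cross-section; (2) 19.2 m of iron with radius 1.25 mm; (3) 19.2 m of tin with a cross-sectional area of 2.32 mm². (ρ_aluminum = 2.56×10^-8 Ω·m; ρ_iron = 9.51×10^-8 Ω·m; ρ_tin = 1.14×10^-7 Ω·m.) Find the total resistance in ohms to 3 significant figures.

2.11 Ω

Seg 1: A = 0.371 mm² = 3.710e-07 m²
R_1 = (2.56×10^-8)(11.5)/(3.710e-07) = 0.7935 Ω
Seg 2: A = πr² = π(1.2500e-03 m)² = 4.909e-06 m²
R_2 = (9.51×10^-8)(19.2)/(4.909e-06) = 0.372 Ω
Seg 3: A = 2.32 mm² = 2.320e-06 m²
R_3 = (1.14×10^-7)(19.2)/(2.320e-06) = 0.9434 Ω
R_total = R_1 + R_2 + R_3 = 2.11 Ω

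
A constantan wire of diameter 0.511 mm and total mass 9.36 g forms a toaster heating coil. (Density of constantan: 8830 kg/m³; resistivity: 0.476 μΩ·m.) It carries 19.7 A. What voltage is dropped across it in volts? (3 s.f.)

236 V

ρ = 0.476 μΩ·m = 4.76×10^-7 Ω·m
A = π(d/2)² = π(2.5550e-04 m)² = 2.0508e-07 m²
L = m/(density·A) = 0.00936/(8830×2.0508e-07) = 5.169 m
R = ρL/A = (4.76×10^-7)(5.169)/(2.0508e-07) = 12 Ω
V = IR = 19.7 × 12 = 236 V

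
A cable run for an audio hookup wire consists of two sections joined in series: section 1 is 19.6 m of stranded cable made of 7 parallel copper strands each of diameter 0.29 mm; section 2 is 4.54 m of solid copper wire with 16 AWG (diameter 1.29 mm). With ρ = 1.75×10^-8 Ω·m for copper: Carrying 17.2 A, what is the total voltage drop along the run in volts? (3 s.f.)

Section 1: A_strand = π(1.4500e-04)² = 6.605e-08 m²; R₁ = ρL/(N·A_s) = (1.75×10^-8)(19.6)/(7×6.605e-08) = 0.7418 Ω
Section 2: A = π(1.29/2 mm)² = π(6.4500e-04 m)² = 1.307e-06 m²
R₂ = (1.75×10^-8)(4.54)/(1.307e-06) = 0.06079 Ω
R = R₁ + R₂ = 0.8026 Ω
V = IR = 17.2 × 0.8026 = 13.8 V

13.8 V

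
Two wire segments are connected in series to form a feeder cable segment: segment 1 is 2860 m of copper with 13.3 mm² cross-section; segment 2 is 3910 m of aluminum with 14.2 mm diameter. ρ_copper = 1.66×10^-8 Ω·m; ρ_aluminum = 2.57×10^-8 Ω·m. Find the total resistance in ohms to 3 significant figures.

Segment 1: A = 13.3 mm² = 1.330e-05 m²
R₁ = ρL/A = (1.66×10^-8)(2860)/(1.330e-05) = 3.57 Ω
Segment 2: A = π(d/2)² = π(7.1000e-03 m)² = 1.584e-04 m²
R₂ = (2.57×10^-8)(3910)/(1.584e-04) = 0.6345 Ω
R = R₁ + R₂ = 4.20 Ω

4.20 Ω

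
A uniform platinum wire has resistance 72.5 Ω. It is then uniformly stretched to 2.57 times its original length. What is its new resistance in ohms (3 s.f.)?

479 Ω

Volume constant ⇒ A' = A/k with k = 2.57. R' = ρ(kL)/(A/k) = k²R.
R' = 6.605 × 72.5 = 479 Ω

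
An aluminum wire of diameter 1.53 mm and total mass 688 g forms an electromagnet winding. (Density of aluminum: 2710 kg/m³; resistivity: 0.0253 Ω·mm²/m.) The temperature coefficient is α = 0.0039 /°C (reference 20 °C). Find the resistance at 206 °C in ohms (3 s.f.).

ρ = 0.0253 Ω·mm²/m = 2.53×10^-8 Ω·m
A = π(d/2)² = π(7.6500e-04 m)² = 1.8385e-06 m²
L = m/(density·A) = 0.688/(2710×1.8385e-06) = 138.1 m
R = ρL/A = (2.53×10^-8)(138.1)/(1.8385e-06) = 1.9 Ω
R(206 °C) = 1.9 × (1 + 0.0039×186) = 3.28 Ω

3.28 Ω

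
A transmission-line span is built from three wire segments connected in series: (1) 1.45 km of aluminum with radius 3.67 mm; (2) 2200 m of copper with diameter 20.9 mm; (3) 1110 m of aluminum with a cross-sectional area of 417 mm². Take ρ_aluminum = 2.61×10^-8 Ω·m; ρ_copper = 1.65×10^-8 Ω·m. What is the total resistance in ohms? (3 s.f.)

Seg 1: A = πr² = π(3.6700e-03 m)² = 4.231e-05 m²
R_1 = (2.61×10^-8)(1450)/(4.231e-05) = 0.8944 Ω
Seg 2: A = π(d/2)² = π(1.0450e-02 m)² = 3.431e-04 m²
R_2 = (1.65×10^-8)(2200)/(3.431e-04) = 0.1058 Ω
Seg 3: A = 417 mm² = 4.170e-04 m²
R_3 = (2.61×10^-8)(1110)/(4.170e-04) = 0.06947 Ω
R_total = R_1 + R_2 + R_3 = 1.07 Ω

1.07 Ω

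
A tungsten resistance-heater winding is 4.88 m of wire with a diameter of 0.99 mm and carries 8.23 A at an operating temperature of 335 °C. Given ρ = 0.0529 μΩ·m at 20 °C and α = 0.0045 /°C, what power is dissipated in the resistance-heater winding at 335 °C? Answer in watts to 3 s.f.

54.9 W

ρ = 0.0529 μΩ·m = 5.29×10^-8 Ω·m
A = π(d/2)² = π(4.9500e-04 m)² = 7.698e-07 m²
R₍20₎ = ρL/A = (5.29×10^-8)(4.88)/(7.698e-07) = 0.3354 Ω
R₍335₎ = R₍20₎(1 + αΔT) = 0.3354 × (1 + 0.0045×315) = 0.8107 Ω
P = I²R = (8.23)² × 0.8107 = 54.9 W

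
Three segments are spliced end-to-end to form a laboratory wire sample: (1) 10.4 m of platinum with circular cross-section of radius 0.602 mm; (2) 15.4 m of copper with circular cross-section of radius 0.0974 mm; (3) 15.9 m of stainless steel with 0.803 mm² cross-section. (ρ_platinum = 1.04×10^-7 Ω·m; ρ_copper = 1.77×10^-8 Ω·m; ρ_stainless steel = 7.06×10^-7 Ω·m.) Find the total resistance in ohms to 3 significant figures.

Seg 1: A = πr² = π(6.0200e-04 m)² = 1.139e-06 m²
R_1 = (1.04×10^-7)(10.4)/(1.139e-06) = 0.95 Ω
Seg 2: A = πr² = π(9.7400e-05 m)² = 2.980e-08 m²
R_2 = (1.77×10^-8)(15.4)/(2.980e-08) = 9.146 Ω
Seg 3: A = 0.803 mm² = 8.030e-07 m²
R_3 = (7.06×10^-7)(15.9)/(8.030e-07) = 13.98 Ω
R_total = R_1 + R_2 + R_3 = 24.1 Ω

24.1 Ω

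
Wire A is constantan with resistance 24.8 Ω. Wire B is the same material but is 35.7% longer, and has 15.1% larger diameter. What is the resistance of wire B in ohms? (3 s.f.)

R ∝ L/d², so R_B/R_A = (1 + 35.7/100) × (1 + 15.1/100)⁻²
= 1.357 × 0.7548 = 1.024
R_B = 1.024 × 24.8 = 25.4 Ω

25.4 Ω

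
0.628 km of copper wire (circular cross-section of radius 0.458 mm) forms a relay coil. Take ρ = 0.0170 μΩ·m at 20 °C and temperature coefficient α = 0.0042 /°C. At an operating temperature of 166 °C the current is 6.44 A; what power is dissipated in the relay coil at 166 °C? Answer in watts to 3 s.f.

1080 W

ρ = 0.0170 μΩ·m = 1.70×10^-8 Ω·m
A = πr² = π(4.5800e-04 m)² = 6.590e-07 m²
R₍20₎ = ρL/A = (1.70×10^-8)(628)/(6.590e-07) = 16.2 Ω
R₍166₎ = R₍20₎(1 + αΔT) = 16.2 × (1 + 0.0042×146) = 26.13 Ω
P = I²R = (6.44)² × 26.13 = 1080 W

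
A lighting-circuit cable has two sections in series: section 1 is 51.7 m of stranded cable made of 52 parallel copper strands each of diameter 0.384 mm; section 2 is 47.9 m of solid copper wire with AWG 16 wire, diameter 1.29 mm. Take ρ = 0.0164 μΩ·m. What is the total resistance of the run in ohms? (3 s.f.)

ρ = 0.0164 μΩ·m = 1.64×10^-8 Ω·m
Section 1: A_strand = π(1.9200e-04)² = 1.158e-07 m²; R₁ = ρL/(N·A_s) = (1.64×10^-8)(51.7)/(52×1.158e-07) = 0.1408 Ω
Section 2: A = π(1.29/2 mm)² = π(6.4500e-04 m)² = 1.307e-06 m²
R₂ = (1.64×10^-8)(47.9)/(1.307e-06) = 0.601 Ω
R = R₁ + R₂ = 0.742 Ω

0.742 Ω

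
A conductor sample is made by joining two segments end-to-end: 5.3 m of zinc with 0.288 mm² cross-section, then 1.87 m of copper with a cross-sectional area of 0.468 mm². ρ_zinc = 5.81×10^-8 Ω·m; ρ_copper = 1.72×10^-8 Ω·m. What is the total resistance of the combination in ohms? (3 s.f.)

1.14 Ω

Segment 1: A = 0.288 mm² = 2.880e-07 m²
R₁ = ρL/A = (5.81×10^-8)(5.3)/(2.880e-07) = 1.069 Ω
Segment 2: A = 0.468 mm² = 4.680e-07 m²
R₂ = (1.72×10^-8)(1.87)/(4.680e-07) = 0.06873 Ω
R = R₁ + R₂ = 1.14 Ω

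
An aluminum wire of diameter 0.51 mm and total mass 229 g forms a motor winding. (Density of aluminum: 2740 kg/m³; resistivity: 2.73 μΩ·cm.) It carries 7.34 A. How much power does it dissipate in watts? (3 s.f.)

2950 W

ρ = 2.73 μΩ·cm = 2.73×10^-8 Ω·m
A = π(d/2)² = π(2.5500e-04 m)² = 2.0428e-07 m²
L = m/(density·A) = 0.229/(2740×2.0428e-07) = 409.1 m
R = ρL/A = (2.73×10^-8)(409.1)/(2.0428e-07) = 54.67 Ω
P = I²R = (7.34)² × 54.67 = 2950 W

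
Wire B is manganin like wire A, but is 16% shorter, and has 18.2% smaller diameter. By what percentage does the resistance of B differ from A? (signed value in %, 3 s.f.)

R ∝ L/d², so R_B/R_A = (1 − 16/100) × (1 − 18.2/100)⁻²
= 0.84 × 1.494 = 1.255
(R_B − R_A)/R_A = 1.255 − 1 = 25.5%

25.5%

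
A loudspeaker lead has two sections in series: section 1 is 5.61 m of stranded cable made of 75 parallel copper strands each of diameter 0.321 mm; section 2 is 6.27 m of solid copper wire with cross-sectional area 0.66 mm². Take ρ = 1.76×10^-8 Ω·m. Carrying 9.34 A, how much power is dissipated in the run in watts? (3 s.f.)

Section 1: A_strand = π(1.6050e-04)² = 8.093e-08 m²; R₁ = ρL/(N·A_s) = (1.76×10^-8)(5.61)/(75×8.093e-08) = 0.01627 Ω
Section 2: A = 0.66 mm² = 6.600e-07 m²
R₂ = (1.76×10^-8)(6.27)/(6.600e-07) = 0.1672 Ω
R = R₁ + R₂ = 0.1835 Ω
P = I²R = (9.34)² × 0.1835 = 16.0 W

16.0 W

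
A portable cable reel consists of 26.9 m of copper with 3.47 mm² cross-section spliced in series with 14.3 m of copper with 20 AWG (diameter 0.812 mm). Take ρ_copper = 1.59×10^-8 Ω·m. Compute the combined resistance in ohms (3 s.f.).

0.562 Ω

Segment 1: A = 3.47 mm² = 3.470e-06 m²
R₁ = ρL/A = (1.59×10^-8)(26.9)/(3.470e-06) = 0.1233 Ω
Segment 2: A = π(0.812/2 mm)² = π(4.0600e-04 m)² = 5.178e-07 m²
R₂ = (1.59×10^-8)(14.3)/(5.178e-07) = 0.4391 Ω
R = R₁ + R₂ = 0.562 Ω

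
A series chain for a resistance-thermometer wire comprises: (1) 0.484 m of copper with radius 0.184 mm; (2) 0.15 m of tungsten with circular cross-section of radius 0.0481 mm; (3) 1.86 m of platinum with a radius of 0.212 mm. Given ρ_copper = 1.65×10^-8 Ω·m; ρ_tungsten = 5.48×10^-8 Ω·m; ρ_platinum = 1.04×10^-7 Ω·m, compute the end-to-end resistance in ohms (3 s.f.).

Seg 1: A = πr² = π(1.8400e-04 m)² = 1.064e-07 m²
R_1 = (1.65×10^-8)(0.484)/(1.064e-07) = 0.07508 Ω
Seg 2: A = πr² = π(4.8100e-05 m)² = 7.268e-09 m²
R_2 = (5.48×10^-8)(0.15)/(7.268e-09) = 1.131 Ω
Seg 3: A = πr² = π(2.1200e-04 m)² = 1.412e-07 m²
R_3 = (1.04×10^-7)(1.86)/(1.412e-07) = 1.37 Ω
R_total = R_1 + R_2 + R_3 = 2.58 Ω

2.58 Ω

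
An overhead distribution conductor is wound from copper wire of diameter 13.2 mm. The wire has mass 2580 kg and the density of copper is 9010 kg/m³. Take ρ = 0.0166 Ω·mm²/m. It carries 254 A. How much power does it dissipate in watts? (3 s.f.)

16400 W

ρ = 0.0166 Ω·mm²/m = 1.66×10^-8 Ω·m
A = π(d/2)² = π(6.6000e-03 m)² = 1.3685e-04 m²
L = m/(density·A) = 2580/(9010×1.3685e-04) = 2092 m
R = ρL/A = (1.66×10^-8)(2092)/(1.3685e-04) = 0.2538 Ω
P = I²R = (254)² × 0.2538 = 16400 W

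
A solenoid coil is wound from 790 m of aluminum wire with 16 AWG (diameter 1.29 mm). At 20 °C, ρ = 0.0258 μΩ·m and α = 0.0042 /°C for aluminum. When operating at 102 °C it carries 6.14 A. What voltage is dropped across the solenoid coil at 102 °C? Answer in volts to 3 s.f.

ρ = 0.0258 μΩ·m = 2.58×10^-8 Ω·m
A = π(1.29/2 mm)² = π(6.4500e-04 m)² = 1.307e-06 m²
R₍20₎ = ρL/A = (2.58×10^-8)(790)/(1.307e-06) = 15.59 Ω
R₍102₎ = R₍20₎(1 + αΔT) = 15.59 × (1 + 0.0042×82) = 20.97 Ω
V = IR = 6.14 × 20.97 = 129 V

129 V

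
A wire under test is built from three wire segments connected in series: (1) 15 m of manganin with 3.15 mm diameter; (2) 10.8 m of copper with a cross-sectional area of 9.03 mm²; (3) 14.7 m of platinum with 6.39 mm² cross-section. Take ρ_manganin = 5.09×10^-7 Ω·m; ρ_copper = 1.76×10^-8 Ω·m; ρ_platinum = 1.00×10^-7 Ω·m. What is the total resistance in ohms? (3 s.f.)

1.23 Ω

Seg 1: A = π(d/2)² = π(1.5750e-03 m)² = 7.793e-06 m²
R_1 = (5.09×10^-7)(15)/(7.793e-06) = 0.9797 Ω
Seg 2: A = 9.03 mm² = 9.030e-06 m²
R_2 = (1.76×10^-8)(10.8)/(9.030e-06) = 0.02105 Ω
Seg 3: A = 6.39 mm² = 6.390e-06 m²
R_3 = (1.00×10^-7)(14.7)/(6.390e-06) = 0.23 Ω
R_total = R_1 + R_2 + R_3 = 1.23 Ω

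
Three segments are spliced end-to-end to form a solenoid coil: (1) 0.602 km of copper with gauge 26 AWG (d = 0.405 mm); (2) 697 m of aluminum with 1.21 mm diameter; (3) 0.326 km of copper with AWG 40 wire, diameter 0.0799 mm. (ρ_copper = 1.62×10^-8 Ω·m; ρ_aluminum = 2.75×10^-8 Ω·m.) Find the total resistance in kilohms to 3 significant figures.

Seg 1: A = π(0.405/2 mm)² = π(2.0250e-04 m)² = 1.288e-07 m²
R_1 = (1.62×10^-8)(602)/(1.288e-07) = 75.7 Ω
Seg 2: A = π(d/2)² = π(6.0500e-04 m)² = 1.150e-06 m²
R_2 = (2.75×10^-8)(697)/(1.150e-06) = 16.67 Ω
Seg 3: A = π(0.0799/2 mm)² = π(3.9950e-05 m)² = 5.014e-09 m²
R_3 = (1.62×10^-8)(326)/(5.014e-09) = 1053 Ω
R_total = R_1 + R_2 + R_3 = 1.15 kΩ

1.15 kΩ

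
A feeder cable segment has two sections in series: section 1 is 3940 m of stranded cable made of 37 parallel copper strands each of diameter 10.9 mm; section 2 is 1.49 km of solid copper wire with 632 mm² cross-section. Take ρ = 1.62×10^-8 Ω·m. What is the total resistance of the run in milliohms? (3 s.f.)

56.7 mΩ

Section 1: A_strand = π(5.4500e-03)² = 9.331e-05 m²; R₁ = ρL/(N·A_s) = (1.62×10^-8)(3940)/(37×9.331e-05) = 0.01849 Ω
Section 2: A = 632 mm² = 6.320e-04 m²
R₂ = (1.62×10^-8)(1490)/(6.320e-04) = 0.03819 Ω
R = R₁ + R₂ = 56.7 mΩ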